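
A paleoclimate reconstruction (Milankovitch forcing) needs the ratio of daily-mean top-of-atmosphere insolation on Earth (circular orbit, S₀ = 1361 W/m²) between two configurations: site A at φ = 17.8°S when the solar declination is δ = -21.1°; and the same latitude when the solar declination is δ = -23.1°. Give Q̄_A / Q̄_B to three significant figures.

Q̄_A / Q̄_B ≈ 0.996

— Configuration A (φ=-17.8°):
cos H₀ = −tan(-17.8°) tan(-21.100°) = -0.1239, H₀ = 1.6950 rad.
Bracket: H₀ sin φ sin δ + cos φ cos δ sin H₀ = 1.6950×-0.30570×-0.36000 + 0.95213×0.93295×0.99230 = 0.186538 + 0.881450 = 1.067988.
Q̄ = (S₀/π) × [bracket] = (1361/π) × 1.067988 = 462.67 W/m².
— Configuration B (φ=-17.8°):
cos H₀ = −tan(-17.8°) tan(-23.100°) = -0.1369, H₀ = 1.7082 rad.
Bracket: H₀ sin φ sin δ + cos φ cos δ sin H₀ = 1.7082×-0.30570×-0.39234 + 0.95213×0.91982×0.99058 = 0.204879 + 0.867538 = 1.072417.
Q̄ = (S₀/π) × [bracket] = (1361/π) × 1.072417 = 464.59 W/m².
Ratio Q̄_A / Q̄_B = 462.67 / 464.59 = 0.9959.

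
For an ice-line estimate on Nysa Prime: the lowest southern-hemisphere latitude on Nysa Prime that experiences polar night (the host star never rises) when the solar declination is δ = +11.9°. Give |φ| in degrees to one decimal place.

Polar night requires cos H₀ = −tan φ tan δ ≥ 1, i.e. tan φ tan δ ≤ −1.
The boundary is |tan φ| · |tan δ| = 1, so |φ| = 90° − |δ| = 90° − 11.9° = 78.1° in the southern hemisphere.

|φ| = 78.1°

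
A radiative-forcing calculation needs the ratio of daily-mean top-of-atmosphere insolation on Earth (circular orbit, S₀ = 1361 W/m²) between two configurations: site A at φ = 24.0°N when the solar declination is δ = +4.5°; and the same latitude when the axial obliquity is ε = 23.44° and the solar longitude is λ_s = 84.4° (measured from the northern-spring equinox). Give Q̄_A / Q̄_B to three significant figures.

Q̄_A / Q̄_B ≈ 0.868

— Configuration A (φ=+24.0°):
cos H₀ = −tan(+24.0°) tan(+4.500°) = -0.0350, H₀ = 1.6058 rad.
Bracket: H₀ sin φ sin δ + cos φ cos δ sin H₀ = 1.6058×0.40674×0.07846 + 0.91355×0.99692×0.99939 = 0.051246 + 0.910181 = 0.961427.
Q̄ = (S₀/π) × [bracket] = (1361/π) × 0.961427 = 416.51 W/m².
— Configuration B (φ=+24.0°):
Solar declination: sin δ = sin ε · sin λ_s = sin 23.44° × sin 84.4° = 0.39589, so δ = +23.321°.
cos H₀ = −tan(+24.0°) tan(+23.321°) = -0.1919, H₀ = 1.7639 rad.
Bracket: H₀ sin φ sin δ + cos φ cos δ sin H₀ = 1.7639×0.40674×0.39589 + 0.91355×0.91830×0.98141 = 0.284031 + 0.823318 = 1.107349.
Q̄ = (S₀/π) × [bracket] = (1361/π) × 1.107349 = 479.73 W/m².
Ratio Q̄_A / Q̄_B = 416.51 / 479.73 = 0.8682.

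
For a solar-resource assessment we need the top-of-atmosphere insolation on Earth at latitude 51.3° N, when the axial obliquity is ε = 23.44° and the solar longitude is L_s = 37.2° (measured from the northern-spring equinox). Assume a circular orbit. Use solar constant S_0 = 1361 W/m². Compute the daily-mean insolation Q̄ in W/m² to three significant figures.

Solar declination: sin δ = sin ε · sin L_s = sin 23.44° × sin 37.2° = 0.24050, so δ = +13.916°.
cos h₀ = −tan(+51.3°) tan(+13.916°) = -0.3093, h₀ = 1.8852 rad.
Bracket: h₀ sin ϕ sin δ + cos ϕ cos δ sin h₀ = 1.8852×0.78043×0.24050 + 0.62524×0.97065×0.95097 = 0.353840 + 0.577133 = 0.930973.
Q̄ = (S_0/π) × [bracket] = (1361/π) × 0.930973 = 403.3 W/m².

Q̄ ≈ 403 W/m²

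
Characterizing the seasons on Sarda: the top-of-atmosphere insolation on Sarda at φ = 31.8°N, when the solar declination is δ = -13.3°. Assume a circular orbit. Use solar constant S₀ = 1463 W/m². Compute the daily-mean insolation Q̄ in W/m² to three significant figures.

cos H₀ = −tan(+31.8°) tan(-13.300°) = 0.1466, H₀ = 1.4237 rad.
Bracket: H₀ sin φ sin δ + cos φ cos δ sin H₀ = 1.4237×0.52696×-0.23005 + 0.84989×0.97318×0.98920 = -0.172591 + 0.818163 = 0.645572.
Q̄ = (S₀/π) × [bracket] = (1463/π) × 0.645572 = 300.6 W/m².

Q̄ ≈ 301 W/m²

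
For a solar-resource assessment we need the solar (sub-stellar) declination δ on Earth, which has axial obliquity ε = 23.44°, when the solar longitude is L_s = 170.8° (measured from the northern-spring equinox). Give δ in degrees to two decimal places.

sin δ = sin ε · sin L_s = sin 23.44° × sin 170.8° = 0.063599.
δ = arcsin(0.063599) = +3.65°.

δ = +3.65°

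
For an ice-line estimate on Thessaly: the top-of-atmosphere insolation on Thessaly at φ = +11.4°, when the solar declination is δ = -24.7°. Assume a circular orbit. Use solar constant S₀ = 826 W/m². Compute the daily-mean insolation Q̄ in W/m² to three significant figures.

cos H₀ = −tan(+11.4°) tan(-24.700°) = 0.0927, H₀ = 1.4779 rad.
Bracket: H₀ sin φ sin δ + cos φ cos δ sin H₀ = 1.4779×0.19766×-0.41787 + 0.98027×0.90851×0.99569 = -0.122069 + 0.886747 = 0.764678.
Q̄ = (S₀/π) × [bracket] = (826/π) × 0.764678 = 201.1 W/m².

Q̄ ≈ 201 W/m²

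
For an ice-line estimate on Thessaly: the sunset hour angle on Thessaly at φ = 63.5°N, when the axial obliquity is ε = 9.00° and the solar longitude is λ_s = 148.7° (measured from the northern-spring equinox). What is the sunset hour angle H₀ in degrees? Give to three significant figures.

H₀ = 99.4°

Solar declination: sin δ = sin ε · sin λ_s = sin 9.00° × sin 148.7° = 0.08127, so δ = +4.662°.
cos H₀ = −tan φ · tan δ = −tan(+63.5°) × tan(+4.662°) = -0.1635, so H₀ = 1.7351 rad = 99.41°.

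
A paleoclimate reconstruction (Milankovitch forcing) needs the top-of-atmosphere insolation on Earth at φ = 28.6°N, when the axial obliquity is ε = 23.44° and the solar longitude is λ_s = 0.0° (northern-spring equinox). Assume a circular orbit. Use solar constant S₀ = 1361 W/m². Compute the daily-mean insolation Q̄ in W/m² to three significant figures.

Q̄ ≈ 380 W/m²

Solar declination: sin δ = sin ε · sin λ_s = sin 23.44° × sin 0.0° = 0.00000, so δ = +0.000°.
cos H₀ = −tan(+28.6°) tan(+0.000°) = -0.0000, H₀ = 1.5708 rad.
Bracket: H₀ sin φ sin δ + cos φ cos δ sin H₀ = 1.5708×0.47869×0.00000 + 0.87798×1.00000×1.00000 = 0.000000 + 0.877980 = 0.877980.
Q̄ = (S₀/π) × [bracket] = (1361/π) × 0.877980 = 380.4 W/m².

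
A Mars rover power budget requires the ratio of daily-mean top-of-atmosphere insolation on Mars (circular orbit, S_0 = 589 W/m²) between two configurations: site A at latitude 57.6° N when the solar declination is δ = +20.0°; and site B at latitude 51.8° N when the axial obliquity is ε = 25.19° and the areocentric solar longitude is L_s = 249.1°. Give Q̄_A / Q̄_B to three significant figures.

— Configuration A (ϕ=+57.6°):
cos h₀ = −tan(+57.6°) tan(+20.000°) = -0.5735, h₀ = 2.1816 rad.
Bracket: h₀ sin ϕ sin δ + cos ϕ cos δ sin h₀ = 2.1816×0.84433×0.34202 + 0.53583×0.93969×0.81919 = 0.629998 + 0.412474 = 1.042472.
Q̄ = (S_0/π) × [bracket] = (589/π) × 1.042472 = 195.45 W/m².
— Configuration B (ϕ=+51.8°):
sin δ = sin 25.19° × sin 249.1° = -0.39762, so δ = -23.429°.
cos h₀ = −tan(+51.8°) tan(-23.429°) = 0.5507, h₀ = 0.9876 rad.
Bracket: h₀ sin ϕ sin δ + cos ϕ cos δ sin h₀ = 0.9876×0.78586×-0.39762 + 0.61841×0.91755×0.83471 = -0.308599 + 0.473633 = 0.165034.
Q̄ = (S_0/π) × [bracket] = (589/π) × 0.165034 = 30.941 W/m².
Ratio Q̄_A / Q̄_B = 195.45 / 30.941 = 6.317.

Q̄_A / Q̄_B ≈ 6.32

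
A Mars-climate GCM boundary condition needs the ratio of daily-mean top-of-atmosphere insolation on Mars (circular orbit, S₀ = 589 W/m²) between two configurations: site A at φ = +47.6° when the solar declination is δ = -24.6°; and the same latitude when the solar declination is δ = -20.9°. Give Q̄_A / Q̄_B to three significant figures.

— Configuration A (φ=+47.6°):
cos H₀ = −tan(+47.6°) tan(-24.600°) = 0.5014, H₀ = 1.0456 rad.
Bracket: H₀ sin φ sin δ + cos φ cos δ sin H₀ = 1.0456×0.73846×-0.41628 + 0.67430×0.90924×0.86522 = -0.321424 + 0.530467 = 0.209043.
Q̄ = (S₀/π) × [bracket] = (589/π) × 0.209043 = 39.192 W/m².
— Configuration B (φ=+47.6°):
cos H₀ = −tan(+47.6°) tan(-20.900°) = 0.4182, H₀ = 1.1393 rad.
Bracket: H₀ sin φ sin δ + cos φ cos δ sin H₀ = 1.1393×0.73846×-0.35674 + 0.67430×0.93420×0.90836 = -0.300135 + 0.572204 = 0.272069.
Q̄ = (S₀/π) × [bracket] = (589/π) × 0.272069 = 51.009 W/m².
Ratio Q̄_A / Q̄_B = 39.192 / 51.009 = 0.7683.

Q̄_A / Q̄_B ≈ 0.768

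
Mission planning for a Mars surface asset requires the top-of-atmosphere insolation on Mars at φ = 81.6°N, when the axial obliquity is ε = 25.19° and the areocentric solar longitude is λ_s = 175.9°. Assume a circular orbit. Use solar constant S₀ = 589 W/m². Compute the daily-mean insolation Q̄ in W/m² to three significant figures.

sin δ = sin 25.19° × sin 175.9° = 0.03043, so δ = +1.744°.
cos H₀ = −tan(+81.6°) tan(+1.744°) = -0.2062, H₀ = 1.7785 rad.
Bracket: H₀ sin φ sin δ + cos φ cos δ sin H₀ = 1.7785×0.98927×0.03043 + 0.14608×0.99954×0.97852 = 0.053539 + 0.142876 = 0.196415.
Q̄ = (S₀/π) × [bracket] = (589/π) × 0.196415 = 36.82 W/m².

Q̄ ≈ 36.8 W/m²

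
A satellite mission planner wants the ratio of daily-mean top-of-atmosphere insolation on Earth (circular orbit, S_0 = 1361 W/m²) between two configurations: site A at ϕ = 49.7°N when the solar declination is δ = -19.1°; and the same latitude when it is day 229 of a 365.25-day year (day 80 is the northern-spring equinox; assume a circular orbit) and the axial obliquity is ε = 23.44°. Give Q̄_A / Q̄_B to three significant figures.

Q̄_A / Q̄_B ≈ 0.296

— Configuration A (ϕ=+49.7°):
cos h₀ = −tan(+49.7°) tan(-19.100°) = 0.4083, h₀ = 1.1502 rad.
Bracket: h₀ sin ϕ sin δ + cos ϕ cos δ sin h₀ = 1.1502×0.76267×-0.32722 + 0.64679×0.94495×0.91284 = -0.287045 + 0.557913 = 0.270868.
Q̄ = (S_0/π) × [bracket] = (1361/π) × 0.270868 = 117.35 W/m².
— Configuration B (ϕ=+49.7°):
Solar longitude: L_s = 360° × (229 − 80)/365.25 = 146.858°.
sin δ = sin 23.44° × sin 146.858° = 0.21748, so δ = +12.561°.
cos h₀ = −tan(+49.7°) tan(+12.561°) = -0.2627, h₀ = 1.8366 rad.
Bracket: h₀ sin ϕ sin δ + cos ϕ cos δ sin h₀ = 1.8366×0.76267×0.21748 + 0.64679×0.97607×0.96487 = 0.304629 + 0.609134 = 0.913763.
Q̄ = (S_0/π) × [bracket] = (1361/π) × 0.913763 = 395.86 W/m².
Ratio Q̄_A / Q̄_B = 117.35 / 395.86 = 0.2964.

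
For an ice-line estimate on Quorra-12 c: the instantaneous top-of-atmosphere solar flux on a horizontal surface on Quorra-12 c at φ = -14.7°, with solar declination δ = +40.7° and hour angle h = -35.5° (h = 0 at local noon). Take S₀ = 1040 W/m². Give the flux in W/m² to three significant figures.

cos θ_z = sin φ sin δ + cos φ cos δ cos h = -0.165475 + 0.597006 = 0.431531.
Flux = S₀ · cos θ_z = 1040 × 0.431531 = 448.8 W/m².

449 W/m²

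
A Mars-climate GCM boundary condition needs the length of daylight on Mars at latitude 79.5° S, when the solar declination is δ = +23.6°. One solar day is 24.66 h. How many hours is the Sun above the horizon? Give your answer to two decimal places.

0.00 h

cos h₀ = −tan ϕ · tan δ = 2.3572 ≥ 1, so the Sun never rises (polar night) and h₀ = 0.
Daylight = 2h₀/(2π) × 24.66 h = (0.0000/π) × 24.66 = 0.00 h.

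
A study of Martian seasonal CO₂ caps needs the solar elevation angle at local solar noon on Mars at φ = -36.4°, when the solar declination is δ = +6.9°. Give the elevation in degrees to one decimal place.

46.7°

At local noon the hour angle is zero, so the zenith angle equals |φ − δ| = |-36.4° − (+6.900°)| = 43.300°.
Elevation = 90° − 43.300° = 46.7°.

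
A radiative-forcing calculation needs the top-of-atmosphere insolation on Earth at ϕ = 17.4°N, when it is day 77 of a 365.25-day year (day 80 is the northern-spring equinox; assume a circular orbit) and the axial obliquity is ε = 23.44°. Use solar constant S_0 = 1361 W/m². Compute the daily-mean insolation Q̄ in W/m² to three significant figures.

Solar longitude: L_s = 360° × (77 − 80)/365.25 = -2.957°, i.e. -2.957° + 360° = 357.043°.
sin δ = sin 23.44° × sin 357.043° = -0.02052, so δ = -1.176°.
cos h₀ = −tan(+17.4°) tan(-1.176°) = 0.0064, h₀ = 1.5644 rad.
Bracket: h₀ sin ϕ sin δ + cos ϕ cos δ sin h₀ = 1.5644×0.29904×-0.02052 + 0.95424×0.99979×0.99998 = -0.009600 + 0.954021 = 0.944421.
Q̄ = (S_0/π) × [bracket] = (1361/π) × 0.944421 = 409.1 W/m².

Q̄ ≈ 409 W/m²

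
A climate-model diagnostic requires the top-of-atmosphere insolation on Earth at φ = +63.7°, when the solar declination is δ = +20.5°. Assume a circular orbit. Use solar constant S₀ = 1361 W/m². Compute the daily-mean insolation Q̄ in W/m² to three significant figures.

cos H₀ = −tan(+63.7°) tan(+20.500°) = -0.7565, H₀ = 2.4287 rad.
Bracket: H₀ sin φ sin δ + cos φ cos δ sin H₀ = 2.4287×0.89649×0.35021 + 0.44307×0.93667×0.65400 = 0.762514 + 0.271417 = 1.033931.
Q̄ = (S₀/π) × [bracket] = (1361/π) × 1.033931 = 447.9 W/m².

Q̄ ≈ 448 W/m²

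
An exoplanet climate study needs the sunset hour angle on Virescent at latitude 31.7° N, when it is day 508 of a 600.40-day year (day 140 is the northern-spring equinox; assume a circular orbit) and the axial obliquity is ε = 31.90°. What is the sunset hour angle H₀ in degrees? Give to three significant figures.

Solar longitude: λ_s = 360° × (508 − 140)/600.40 = 220.653°.
sin δ = sin 31.90° × sin 220.653° = -0.34426, so δ = -20.137°.
cos H₀ = −tan φ · tan δ = −tan(+31.7°) × tan(-20.137°) = 0.2265, so H₀ = 1.3423 rad = 76.91°.

H₀ = 76.9°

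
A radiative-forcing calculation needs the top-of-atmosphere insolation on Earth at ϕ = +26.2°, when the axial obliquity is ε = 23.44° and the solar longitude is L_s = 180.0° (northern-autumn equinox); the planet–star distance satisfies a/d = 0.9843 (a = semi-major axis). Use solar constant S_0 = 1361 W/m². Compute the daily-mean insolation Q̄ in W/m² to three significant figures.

Solar declination: sin δ = sin ε · sin L_s = sin 23.44° × sin 180.0° = 0.00000, so δ = +0.000°.
cos h₀ = −tan(+26.2°) tan(+0.000°) = -0.0000, h₀ = 1.5708 rad.
Bracket: h₀ sin ϕ sin δ + cos ϕ cos δ sin h₀ = 1.5708×0.44151×0.00000 + 0.89726×1.00000×1.00000 = 0.000000 + 0.897260 = 0.897260.
Inverse-square distance factor (a/d)² = 0.9843² = 0.968846.
Q̄ = (S_0/π) × 0.968846 × [bracket] = (1361/π) × 0.968846 × 0.897260 = 376.6 W/m².

Q̄ ≈ 377 W/m²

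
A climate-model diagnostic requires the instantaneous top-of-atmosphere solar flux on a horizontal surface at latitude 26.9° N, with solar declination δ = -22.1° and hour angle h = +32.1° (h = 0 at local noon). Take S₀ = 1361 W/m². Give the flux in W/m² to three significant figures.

721 W/m²

cos θ_z = sin φ sin δ + cos φ cos δ cos h = -0.170217 + 0.699956 = 0.529739.
Flux = S₀ · cos θ_z = 1361 × 0.529739 = 721.0 W/m².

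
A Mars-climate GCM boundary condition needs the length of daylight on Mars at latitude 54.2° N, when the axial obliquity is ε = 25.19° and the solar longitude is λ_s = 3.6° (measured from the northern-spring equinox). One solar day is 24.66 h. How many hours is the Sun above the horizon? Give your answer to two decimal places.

Solar declination: sin δ = sin ε · sin λ_s = sin 25.19° × sin 3.6° = 0.02672, so δ = +1.531°.
cos H₀ = −tan φ · tan δ = −tan(+54.2°) × tan(+1.531°) = -0.0371, so H₀ = 1.6079 rad = 92.12°.
Daylight = 2H₀/(2π) × 24.66 h = (1.6079/π) × 24.66 = 12.62 h.

12.62 h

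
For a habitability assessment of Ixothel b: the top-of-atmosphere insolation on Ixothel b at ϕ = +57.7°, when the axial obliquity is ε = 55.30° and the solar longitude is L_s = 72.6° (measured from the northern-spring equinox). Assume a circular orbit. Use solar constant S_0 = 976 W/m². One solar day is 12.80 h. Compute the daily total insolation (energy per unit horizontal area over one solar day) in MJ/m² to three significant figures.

29.8 MJ/m²

Solar declination: sin δ = sin ε · sin L_s = sin 55.30° × sin 72.6° = 0.78452, so δ = +51.677°.
cos h₀ = −tan(+57.7°) tan(+51.677°) = -2.0013 ≤ −1 ⇒ polar day, h₀ = π.
Bracket: h₀ sin ϕ sin δ + cos ϕ cos δ sin h₀ = 3.1416×0.84526×0.78452 + 0.53435×0.62010×0.00000 = 2.083268 + 0.000000 = 2.083268.
Q̄ = (S_0/π) × [bracket] = (976/π) × 2.083268 = 647.21 W/m².
Daily total = Q̄ × 12.80 h × 3600 s/h = 647.21 × 12.80 × 3600 / 10⁶ = 29.82 MJ/m².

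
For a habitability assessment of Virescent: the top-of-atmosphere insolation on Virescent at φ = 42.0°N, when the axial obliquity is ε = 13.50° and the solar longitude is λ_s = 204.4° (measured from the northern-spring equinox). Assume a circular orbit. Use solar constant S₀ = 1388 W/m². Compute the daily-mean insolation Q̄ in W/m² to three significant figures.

Solar declination: sin δ = sin ε · sin λ_s = sin 13.50° × sin 204.4° = -0.09644, so δ = -5.534°.
cos H₀ = −tan(+42.0°) tan(-5.534°) = 0.0872, H₀ = 1.4834 rad.
Bracket: H₀ sin φ sin δ + cos φ cos δ sin H₀ = 1.4834×0.66913×-0.09644 + 0.74314×0.99534×0.99619 = -0.095725 + 0.736859 = 0.641134.
Q̄ = (S₀/π) × [bracket] = (1388/π) × 0.641134 = 283.3 W/m².

Q̄ ≈ 283 W/m²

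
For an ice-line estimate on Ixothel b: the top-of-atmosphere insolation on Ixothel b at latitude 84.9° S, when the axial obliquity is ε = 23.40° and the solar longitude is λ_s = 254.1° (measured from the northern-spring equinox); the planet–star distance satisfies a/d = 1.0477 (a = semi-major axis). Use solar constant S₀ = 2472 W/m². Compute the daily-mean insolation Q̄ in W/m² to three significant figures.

Q̄ ≈ 1.03e+03 W/m²

Solar declination: sin δ = sin ε · sin λ_s = sin 23.40° × sin 254.1° = -0.38195, so δ = -22.455°.
cos H₀ = −tan(-84.9°) tan(-22.455°) = -4.6308 ≤ −1 ⇒ polar day, H₀ = π.
Bracket: H₀ sin φ sin δ + cos φ cos δ sin H₀ = 3.1416×-0.99604×-0.38195 + 0.08889×0.92418×0.00000 = 1.195182 + 0.000000 = 1.195182.
Inverse-square distance factor (a/d)² = 1.0477² = 1.097675.
Q̄ = (S₀/π) × 1.097675 × [bracket] = (2472/π) × 1.097675 × 1.195182 = 1032 W/m².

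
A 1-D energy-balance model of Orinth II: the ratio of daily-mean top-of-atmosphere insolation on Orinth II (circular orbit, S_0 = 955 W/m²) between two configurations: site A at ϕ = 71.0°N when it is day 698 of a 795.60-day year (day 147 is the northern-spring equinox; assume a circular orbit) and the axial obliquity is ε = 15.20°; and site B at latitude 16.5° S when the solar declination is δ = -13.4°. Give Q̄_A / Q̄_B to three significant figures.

— Configuration A (ϕ=+71.0°):
Solar longitude: L_s = 360° × (698 − 147)/795.60 = 249.321°.
sin δ = sin 15.20° × sin 249.321° = -0.24530, so δ = -14.199°.
cos h₀ = −tan(+71.0°) tan(-14.199°) = 0.7348, h₀ = 0.7454 rad.
Bracket: h₀ sin ϕ sin δ + cos ϕ cos δ sin h₀ = 0.7454×0.94552×-0.24530 + 0.32557×0.96945×0.67823 = -0.172885 + 0.214066 = 0.041181.
Q̄ = (S_0/π) × [bracket] = (955/π) × 0.041181 = 12.518 W/m².
— Configuration B (ϕ=-16.5°):
cos h₀ = −tan(-16.5°) tan(-13.400°) = -0.0706, h₀ = 1.6414 rad.
Bracket: h₀ sin ϕ sin δ + cos ϕ cos δ sin h₀ = 1.6414×-0.28402×-0.23175 + 0.95882×0.97278×0.99751 = 0.108040 + 0.930398 = 1.038438.
Q̄ = (S_0/π) × [bracket] = (955/π) × 1.038438 = 315.67 W/m².
Ratio Q̄_A / Q̄_B = 12.518 / 315.67 = 0.03966.

Q̄_A / Q̄_B ≈ 0.0397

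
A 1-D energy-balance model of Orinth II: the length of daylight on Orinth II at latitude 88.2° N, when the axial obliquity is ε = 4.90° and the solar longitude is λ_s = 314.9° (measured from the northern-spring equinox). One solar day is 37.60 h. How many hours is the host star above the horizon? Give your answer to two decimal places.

Solar declination: sin δ = sin ε · sin λ_s = sin 4.90° × sin 314.9° = -0.06050, so δ = -3.469°.
cos H₀ = −tan φ · tan δ = 1.9288 ≥ 1, so the host star never rises (polar night) and H₀ = 0.
Daylight = 2H₀/(2π) × 37.60 h = (0.0000/π) × 37.60 = 0.00 h.

0.00 h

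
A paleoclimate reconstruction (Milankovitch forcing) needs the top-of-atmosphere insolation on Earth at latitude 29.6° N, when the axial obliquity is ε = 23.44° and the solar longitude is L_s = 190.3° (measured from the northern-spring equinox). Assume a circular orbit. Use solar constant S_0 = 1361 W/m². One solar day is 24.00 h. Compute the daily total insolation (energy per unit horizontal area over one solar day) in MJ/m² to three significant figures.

Solar declination: sin δ = sin ε · sin L_s = sin 23.44° × sin 190.3° = -0.07113, so δ = -4.079°.
cos h₀ = −tan(+29.6°) tan(-4.079°) = 0.0405, h₀ = 1.5303 rad.
Bracket: h₀ sin ϕ sin δ + cos ϕ cos δ sin h₀ = 1.5303×0.49394×-0.07113 + 0.86949×0.99747×0.99918 = -0.053765 + 0.866579 = 0.812814.
Q̄ = (S_0/π) × [bracket] = (1361/π) × 0.812814 = 352.13 W/m².
Daily total = Q̄ × 24.00 h × 3600 s/h = 352.13 × 24.00 × 3600 / 10⁶ = 30.42 MJ/m².

30.4 MJ/m²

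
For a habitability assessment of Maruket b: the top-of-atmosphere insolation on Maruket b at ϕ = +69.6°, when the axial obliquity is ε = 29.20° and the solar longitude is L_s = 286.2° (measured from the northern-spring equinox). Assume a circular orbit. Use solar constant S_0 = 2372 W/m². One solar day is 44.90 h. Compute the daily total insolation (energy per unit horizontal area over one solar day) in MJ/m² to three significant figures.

Solar declination: sin δ = sin ε · sin L_s = sin 29.20° × sin 286.2° = -0.46849, so δ = -27.936°.
cos h₀ = −tan(+69.6°) tan(-27.936°) = 1.4259 ≥ 1 ⇒ polar night, h₀ = 0 and Q̄ = 0.
Daily total = Q̄ × 44.90 h × 3600 s/h = 0.00 MJ/m².

0.00 MJ/m²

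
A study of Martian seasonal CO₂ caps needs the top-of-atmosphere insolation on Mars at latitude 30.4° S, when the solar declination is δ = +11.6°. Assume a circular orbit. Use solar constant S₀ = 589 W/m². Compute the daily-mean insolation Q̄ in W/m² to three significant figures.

cos H₀ = −tan(-30.4°) tan(+11.600°) = 0.1204, H₀ = 1.4501 rad.
Bracket: H₀ sin φ sin δ + cos φ cos δ sin H₀ = 1.4501×-0.50603×0.20108 + 0.86251×0.97958×0.99272 = -0.147551 + 0.838747 = 0.691196.
Q̄ = (S₀/π) × [bracket] = (589/π) × 0.691196 = 129.6 W/m².

Q̄ ≈ 130 W/m²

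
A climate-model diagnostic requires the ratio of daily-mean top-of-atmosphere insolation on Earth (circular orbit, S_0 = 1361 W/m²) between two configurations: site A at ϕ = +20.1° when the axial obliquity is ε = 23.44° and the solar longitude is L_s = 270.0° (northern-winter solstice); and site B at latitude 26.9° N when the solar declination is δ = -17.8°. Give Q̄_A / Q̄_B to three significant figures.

— Configuration A (ϕ=+20.1°):
Solar declination: sin δ = sin ε · sin L_s = sin 23.44° × sin 270.0° = -0.39779, so δ = -23.440°.
cos h₀ = −tan(+20.1°) tan(-23.440°) = 0.1587, h₀ = 1.4115 rad.
Bracket: h₀ sin ϕ sin δ + cos ϕ cos δ sin h₀ = 1.4115×0.34366×-0.39779 + 0.93909×0.91748×0.98733 = -0.192958 + 0.850680 = 0.657722.
Q̄ = (S_0/π) × [bracket] = (1361/π) × 0.657722 = 284.94 W/m².
— Configuration B (ϕ=+26.9°):
cos h₀ = −tan(+26.9°) tan(-17.800°) = 0.1629, h₀ = 1.4072 rad.
Bracket: h₀ sin ϕ sin δ + cos ϕ cos δ sin h₀ = 1.4072×0.45243×-0.30570 + 0.89180×0.95213×0.98664 = -0.194627 + 0.837765 = 0.643138.
Q̄ = (S_0/π) × [bracket] = (1361/π) × 0.643138 = 278.62 W/m².
Ratio Q̄_A / Q̄_B = 284.94 / 278.62 = 1.023.

Q̄_A / Q̄_B ≈ 1.02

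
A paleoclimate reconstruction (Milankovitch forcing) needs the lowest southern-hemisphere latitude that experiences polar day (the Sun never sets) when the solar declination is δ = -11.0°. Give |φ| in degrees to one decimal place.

Polar day requires cos H₀ = −tan φ tan δ ≤ −1, i.e. tan φ tan δ ≥ 1.
The boundary is |tan φ| · |tan δ| = 1, so |φ| = 90° − |δ| = 90° − 11.0° = 79.0° in the southern hemisphere.

|φ| = 79.0°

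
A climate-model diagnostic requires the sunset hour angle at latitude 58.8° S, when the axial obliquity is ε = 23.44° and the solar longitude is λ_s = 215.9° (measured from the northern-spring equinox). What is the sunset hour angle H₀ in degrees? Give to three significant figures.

Solar declination: sin δ = sin ε · sin λ_s = sin 23.44° × sin 215.9° = -0.23325, so δ = -13.489°.
cos H₀ = −tan φ · tan δ = −tan(-58.8°) × tan(-13.489°) = -0.3961, so H₀ = 1.9780 rad = 113.33°.

H₀ = 113°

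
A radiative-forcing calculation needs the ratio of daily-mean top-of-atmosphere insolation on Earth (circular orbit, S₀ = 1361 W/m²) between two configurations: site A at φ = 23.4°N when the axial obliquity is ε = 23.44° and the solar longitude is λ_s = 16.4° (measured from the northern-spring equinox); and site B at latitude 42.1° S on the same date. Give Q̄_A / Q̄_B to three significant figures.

Q̄_A / Q̄_B ≈ 1.58

— Configuration A (φ=+23.4°):
Solar declination: sin δ = sin ε · sin λ_s = sin 23.44° × sin 16.4° = 0.11231, so δ = +6.449°.
cos H₀ = −tan(+23.4°) tan(+6.449°) = -0.0489, H₀ = 1.6197 rad.
Bracket: H₀ sin φ sin δ + cos φ cos δ sin H₀ = 1.6197×0.39715×0.11231 + 0.91775×0.99367×0.99880 = 0.072245 + 0.910846 = 0.983091.
Q̄ = (S₀/π) × [bracket] = (1361/π) × 0.983091 = 425.89 W/m².
— Configuration B (φ=-42.1°):
cos H₀ = −tan(-42.1°) tan(+6.449°) = 0.1021, H₀ = 1.4685 rad.
Bracket: H₀ sin φ sin δ + cos φ cos δ sin H₀ = 1.4685×-0.67043×0.11231 + 0.74198×0.99367×0.99477 = -0.110572 + 0.733427 = 0.622855.
Q̄ = (S₀/π) × [bracket] = (1361/π) × 0.622855 = 269.83 W/m².
Ratio Q̄_A / Q̄_B = 425.89 / 269.83 = 1.578.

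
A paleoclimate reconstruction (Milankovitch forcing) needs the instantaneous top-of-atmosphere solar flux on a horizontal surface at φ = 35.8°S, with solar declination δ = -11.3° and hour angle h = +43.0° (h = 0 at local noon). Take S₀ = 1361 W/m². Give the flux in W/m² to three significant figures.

948 W/m²

cos θ_z = sin φ sin δ + cos φ cos δ cos h = 0.114620 + 0.581676 = 0.696296.
Flux = S₀ · cos θ_z = 1361 × 0.696296 = 947.7 W/m².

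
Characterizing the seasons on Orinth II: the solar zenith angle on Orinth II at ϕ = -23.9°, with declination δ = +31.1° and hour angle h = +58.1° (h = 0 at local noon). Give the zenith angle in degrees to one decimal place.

θ_z = 78.2°

cos θ_z = sin ϕ sin δ + cos ϕ cos δ cos h = -0.209269 + 0.413686 = 0.204417.
θ_z = arccos(0.204417) = 78.2°.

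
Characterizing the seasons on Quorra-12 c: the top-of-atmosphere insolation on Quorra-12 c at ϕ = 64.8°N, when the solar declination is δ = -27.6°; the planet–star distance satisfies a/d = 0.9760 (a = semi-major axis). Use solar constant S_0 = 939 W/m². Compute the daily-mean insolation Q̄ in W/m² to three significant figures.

cos h₀ = −tan(+64.8°) tan(-27.600°) = 1.1110 ≥ 1 ⇒ polar night, h₀ = 0 and Q̄ = 0.
Inverse-square distance factor (a/d)² = 0.9760² = 0.952576.

Q̄ ≈ 0.00 W/m²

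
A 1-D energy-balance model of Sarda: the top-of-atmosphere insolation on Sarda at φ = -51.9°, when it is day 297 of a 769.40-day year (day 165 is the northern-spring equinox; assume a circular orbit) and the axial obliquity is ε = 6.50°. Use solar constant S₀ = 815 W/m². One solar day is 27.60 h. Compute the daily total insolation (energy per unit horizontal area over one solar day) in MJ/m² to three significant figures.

12.8 MJ/m²

Solar longitude: λ_s = 360° × (297 − 165)/769.40 = 61.762°.
sin δ = sin 6.50° × sin 61.762° = 0.09973, so δ = +5.724°.
cos H₀ = −tan(-51.9°) tan(+5.724°) = 0.1278, H₀ = 1.4426 rad.
Bracket: H₀ sin φ sin δ + cos φ cos δ sin H₀ = 1.4426×-0.78694×0.09973 + 0.61704×0.99501×0.99180 = -0.113217 + 0.608926 = 0.495709.
Q̄ = (S₀/π) × [bracket] = (815/π) × 0.495709 = 128.60 W/m².
Daily total = Q̄ × 27.60 h × 3600 s/h = 128.60 × 27.60 × 3600 / 10⁶ = 12.78 MJ/m².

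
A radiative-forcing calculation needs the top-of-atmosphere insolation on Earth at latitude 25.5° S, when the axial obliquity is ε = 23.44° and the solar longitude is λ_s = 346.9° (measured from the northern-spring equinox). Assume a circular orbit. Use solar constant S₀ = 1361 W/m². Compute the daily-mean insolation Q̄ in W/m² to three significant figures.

Q̄ ≈ 416 W/m²

Solar declination: sin δ = sin ε · sin λ_s = sin 23.44° × sin 346.9° = -0.09016, so δ = -5.173°.
cos H₀ = −tan(-25.5°) tan(-5.173°) = -0.0432, H₀ = 1.6140 rad.
Bracket: H₀ sin φ sin δ + cos φ cos δ sin H₀ = 1.6140×-0.43051×-0.09016 + 0.90259×0.99593×0.99907 = 0.062647 + 0.898080 = 0.960727.
Q̄ = (S₀/π) × [bracket] = (1361/π) × 0.960727 = 416.2 W/m².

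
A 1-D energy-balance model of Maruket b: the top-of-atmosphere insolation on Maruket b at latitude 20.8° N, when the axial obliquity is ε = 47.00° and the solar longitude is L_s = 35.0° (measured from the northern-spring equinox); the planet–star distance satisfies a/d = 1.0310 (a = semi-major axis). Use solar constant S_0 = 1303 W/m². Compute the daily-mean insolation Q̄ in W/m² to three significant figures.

Solar declination: sin δ = sin ε · sin L_s = sin 47.00° × sin 35.0° = 0.41949, so δ = +24.802°.
cos h₀ = −tan(+20.8°) tan(+24.802°) = -0.1755, h₀ = 1.7473 rad.
Bracket: h₀ sin ϕ sin δ + cos ϕ cos δ sin h₀ = 1.7473×0.35511×0.41949 + 0.93483×0.90776×0.98447 = 0.260287 + 0.835423 = 1.095710.
Inverse-square distance factor (a/d)² = 1.0310² = 1.062961.
Q̄ = (S_0/π) × 1.062961 × [bracket] = (1303/π) × 1.062961 × 1.095710 = 483.1 W/m².

Q̄ ≈ 483 W/m²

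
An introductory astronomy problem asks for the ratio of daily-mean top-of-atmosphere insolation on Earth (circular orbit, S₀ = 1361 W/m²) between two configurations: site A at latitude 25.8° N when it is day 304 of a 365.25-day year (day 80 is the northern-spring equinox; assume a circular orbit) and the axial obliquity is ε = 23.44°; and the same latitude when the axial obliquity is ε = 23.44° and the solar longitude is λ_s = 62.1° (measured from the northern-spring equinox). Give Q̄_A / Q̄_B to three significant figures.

— Configuration A (φ=+25.8°):
Solar longitude: λ_s = 360° × (304 − 80)/365.25 = 220.780°.
sin δ = sin 23.44° × sin 220.780° = -0.25982, so δ = -15.059°.
cos H₀ = −tan(+25.8°) tan(-15.059°) = 0.1301, H₀ = 1.4404 rad.
Bracket: H₀ sin φ sin δ + cos φ cos δ sin H₀ = 1.4404×0.43523×-0.25982 + 0.90032×0.96566×0.99150 = -0.162883 + 0.862013 = 0.699130.
Q̄ = (S₀/π) × [bracket] = (1361/π) × 0.699130 = 302.88 W/m².
— Configuration B (φ=+25.8°):
Solar declination: sin δ = sin ε · sin λ_s = sin 23.44° × sin 62.1° = 0.35155, so δ = +20.582°.
cos H₀ = −tan(+25.8°) tan(+20.582°) = -0.1815, H₀ = 1.7533 rad.
Bracket: H₀ sin φ sin δ + cos φ cos δ sin H₀ = 1.7533×0.43523×0.35155 + 0.90032×0.93617×0.98338 = 0.268264 + 0.828844 = 1.097108.
Q̄ = (S₀/π) × [bracket] = (1361/π) × 1.097108 = 475.29 W/m².
Ratio Q̄_A / Q̄_B = 302.88 / 475.29 = 0.6373.

Q̄_A / Q̄_B ≈ 0.637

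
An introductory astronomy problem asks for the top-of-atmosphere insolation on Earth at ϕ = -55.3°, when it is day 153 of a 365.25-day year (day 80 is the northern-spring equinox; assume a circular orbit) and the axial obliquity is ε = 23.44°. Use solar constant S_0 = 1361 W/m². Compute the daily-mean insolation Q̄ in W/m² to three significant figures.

Solar longitude: L_s = 360° × (153 − 80)/365.25 = 71.951°.
sin δ = sin 23.44° × sin 71.951° = 0.37821, so δ = +22.223°.
cos h₀ = −tan(-55.3°) tan(+22.223°) = 0.5900, h₀ = 0.9397 rad.
Bracket: h₀ sin ϕ sin δ + cos ϕ cos δ sin h₀ = 0.9397×-0.82214×0.37821 + 0.56928×0.92572×0.80738 = -0.292192 + 0.425484 = 0.133292.
Q̄ = (S_0/π) × [bracket] = (1361/π) × 0.133292 = 57.74 W/m².

Q̄ ≈ 57.7 W/m²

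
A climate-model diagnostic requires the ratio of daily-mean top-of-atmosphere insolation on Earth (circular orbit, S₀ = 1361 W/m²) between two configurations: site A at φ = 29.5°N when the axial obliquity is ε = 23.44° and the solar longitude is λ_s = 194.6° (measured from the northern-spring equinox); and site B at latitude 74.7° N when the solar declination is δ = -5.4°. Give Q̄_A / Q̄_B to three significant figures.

Q̄_A / Q̄_B ≈ 5.81

— Configuration A (φ=+29.5°):
Solar declination: sin δ = sin ε · sin λ_s = sin 23.44° × sin 194.6° = -0.10027, so δ = -5.755°.
cos H₀ = −tan(+29.5°) tan(-5.755°) = 0.0570, H₀ = 1.5137 rad.
Bracket: H₀ sin φ sin δ + cos φ cos δ sin H₀ = 1.5137×0.49242×-0.10027 + 0.87036×0.99496×0.99837 = -0.074739 + 0.864562 = 0.789823.
Q̄ = (S₀/π) × [bracket] = (1361/π) × 0.789823 = 342.17 W/m².
— Configuration B (φ=+74.7°):
cos H₀ = −tan(+74.7°) tan(-5.400°) = 0.3455, H₀ = 1.2180 rad.
Bracket: H₀ sin φ sin δ + cos φ cos δ sin H₀ = 1.2180×0.96456×-0.09411 + 0.26387×0.99556×0.93841 = -0.110564 + 0.246519 = 0.135955.
Q̄ = (S₀/π) × [bracket] = (1361/π) × 0.135955 = 58.898 W/m².
Ratio Q̄_A / Q̄_B = 342.17 / 58.898 = 5.810.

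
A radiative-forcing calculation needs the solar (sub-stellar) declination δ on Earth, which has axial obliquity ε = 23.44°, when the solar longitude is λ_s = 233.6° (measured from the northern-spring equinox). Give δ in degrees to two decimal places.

δ = -18.67°

sin δ = sin ε · sin λ_s = sin 23.44° × sin 233.6° = -0.320178.
δ = arcsin(-0.320178) = -18.67°.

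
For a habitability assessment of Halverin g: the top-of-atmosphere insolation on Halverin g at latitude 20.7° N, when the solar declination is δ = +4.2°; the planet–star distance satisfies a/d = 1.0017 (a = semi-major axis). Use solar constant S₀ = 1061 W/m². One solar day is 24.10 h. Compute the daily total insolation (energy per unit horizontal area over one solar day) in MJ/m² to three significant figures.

28.6 MJ/m²

cos H₀ = −tan(+20.7°) tan(+4.200°) = -0.0277, H₀ = 1.5985 rad.
Bracket: H₀ sin φ sin δ + cos φ cos δ sin H₀ = 1.5985×0.35347×0.07324 + 0.93544×0.99731×0.99961 = 0.041382 + 0.932560 = 0.973942.
Inverse-square distance factor (a/d)² = 1.0017² = 1.003403.
Q̄ = (S₀/π) × 1.003403 × [bracket] = (1061/π) × 1.003403 × 0.973942 = 330.05 W/m².
Daily total = Q̄ × 24.10 h × 3600 s/h = 330.05 × 24.10 × 3600 / 10⁶ = 28.64 MJ/m².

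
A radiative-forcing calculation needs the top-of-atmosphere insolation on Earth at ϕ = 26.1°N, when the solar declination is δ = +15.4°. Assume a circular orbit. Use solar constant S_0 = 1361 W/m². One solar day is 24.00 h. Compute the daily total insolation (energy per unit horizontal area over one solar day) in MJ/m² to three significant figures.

39.6 MJ/m²

cos h₀ = −tan(+26.1°) tan(+15.400°) = -0.1349, h₀ = 1.7061 rad.
Bracket: h₀ sin ϕ sin δ + cos ϕ cos δ sin h₀ = 1.7061×0.43994×0.26556 + 0.89803×0.96410×0.99085 = 0.199324 + 0.857869 = 1.057193.
Q̄ = (S_0/π) × [bracket] = (1361/π) × 1.057193 = 458.00 W/m².
Daily total = Q̄ × 24.00 h × 3600 s/h = 458.00 × 24.00 × 3600 / 10⁶ = 39.57 MJ/m².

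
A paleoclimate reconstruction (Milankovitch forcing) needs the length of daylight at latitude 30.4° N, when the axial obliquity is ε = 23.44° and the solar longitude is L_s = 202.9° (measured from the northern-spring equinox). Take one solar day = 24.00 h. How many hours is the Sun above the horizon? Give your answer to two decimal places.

Solar declination: sin δ = sin ε · sin L_s = sin 23.44° × sin 202.9° = -0.15479, so δ = -8.905°.
cos h₀ = −tan ϕ · tan δ = −tan(+30.4°) × tan(-8.905°) = 0.0919, so h₀ = 1.4787 rad = 84.73°.
Daylight = 2h₀/(2π) × 24.00 h = (1.4787/π) × 24.00 = 11.30 h.

11.30 h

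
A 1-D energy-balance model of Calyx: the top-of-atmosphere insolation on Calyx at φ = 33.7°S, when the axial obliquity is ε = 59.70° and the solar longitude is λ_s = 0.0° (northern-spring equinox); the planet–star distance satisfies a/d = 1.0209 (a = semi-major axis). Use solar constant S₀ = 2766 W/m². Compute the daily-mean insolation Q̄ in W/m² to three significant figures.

Q̄ ≈ 763 W/m²

Solar declination: sin δ = sin ε · sin λ_s = sin 59.70° × sin 0.0° = 0.00000, so δ = +0.000°.
cos H₀ = −tan(-33.7°) tan(+0.000°) = 0.0000, H₀ = 1.5708 rad.
Bracket: H₀ sin φ sin δ + cos φ cos δ sin H₀ = 1.5708×-0.55484×0.00000 + 0.83195×1.00000×1.00000 = -0.000000 + 0.831950 = 0.831950.
Inverse-square distance factor (a/d)² = 1.0209² = 1.042237.
Q̄ = (S₀/π) × 1.042237 × [bracket] = (2766/π) × 1.042237 × 0.831950 = 763.4 W/m².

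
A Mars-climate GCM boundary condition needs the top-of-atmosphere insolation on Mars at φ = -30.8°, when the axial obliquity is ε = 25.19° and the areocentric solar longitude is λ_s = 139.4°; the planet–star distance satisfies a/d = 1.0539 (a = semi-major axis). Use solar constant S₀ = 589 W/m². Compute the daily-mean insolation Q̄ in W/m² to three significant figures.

Q̄ ≈ 128 W/m²

sin δ = sin 25.19° × sin 139.4° = 0.27698, so δ = +16.080°.
cos H₀ = −tan(-30.8°) tan(+16.080°) = 0.1718, H₀ = 1.3981 rad.
Bracket: H₀ sin φ sin δ + cos φ cos δ sin H₀ = 1.3981×-0.51204×0.27698 + 0.85896×0.96087×0.98513 = -0.198285 + 0.813076 = 0.614791.
Inverse-square distance factor (a/d)² = 1.0539² = 1.110705.
Q̄ = (S₀/π) × 1.110705 × [bracket] = (589/π) × 1.110705 × 0.614791 = 128.0 W/m².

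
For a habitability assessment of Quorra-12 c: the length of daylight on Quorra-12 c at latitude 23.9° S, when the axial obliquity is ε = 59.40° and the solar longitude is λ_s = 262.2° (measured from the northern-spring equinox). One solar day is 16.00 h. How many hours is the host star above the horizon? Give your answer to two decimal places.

12.12 h

Solar declination: sin δ = sin ε · sin λ_s = sin 59.40° × sin 262.2° = -0.85278, so δ = -58.515°.
cos H₀ = −tan φ · tan δ = −tan(-23.9°) × tan(-58.515°) = -0.7236, so H₀ = 2.3798 rad = 136.35°.
Daylight = 2H₀/(2π) × 16.00 h = (2.3798/π) × 16.00 = 12.12 h.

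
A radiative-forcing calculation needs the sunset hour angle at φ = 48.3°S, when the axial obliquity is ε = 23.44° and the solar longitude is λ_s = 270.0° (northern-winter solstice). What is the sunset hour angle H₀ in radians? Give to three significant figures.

Solar declination: sin δ = sin ε · sin λ_s = sin 23.44° × sin 270.0° = -0.39779, so δ = -23.440°.
cos H₀ = −tan φ · tan δ = −tan(-48.3°) × tan(-23.440°) = -0.4866, so H₀ = 2.0790 rad = 119.12°.

H₀ = 2.08 rad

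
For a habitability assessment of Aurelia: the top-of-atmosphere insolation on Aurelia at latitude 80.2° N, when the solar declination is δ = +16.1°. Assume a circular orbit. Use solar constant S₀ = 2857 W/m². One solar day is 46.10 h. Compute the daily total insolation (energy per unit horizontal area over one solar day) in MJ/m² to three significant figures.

130 MJ/m²

cos H₀ = −tan(+80.2°) tan(+16.100°) = -1.6710 ≤ −1 ⇒ polar day, H₀ = π.
Bracket: H₀ sin φ sin δ + cos φ cos δ sin H₀ = 3.1416×0.98541×0.27731 + 0.17021×0.96078×0.00000 = 0.858486 + 0.000000 = 0.858486.
Q̄ = (S₀/π) × [bracket] = (2857/π) × 0.858486 = 780.72 W/m².
Daily total = Q̄ × 46.10 h × 3600 s/h = 780.72 × 46.10 × 3600 / 10⁶ = 129.6 MJ/m².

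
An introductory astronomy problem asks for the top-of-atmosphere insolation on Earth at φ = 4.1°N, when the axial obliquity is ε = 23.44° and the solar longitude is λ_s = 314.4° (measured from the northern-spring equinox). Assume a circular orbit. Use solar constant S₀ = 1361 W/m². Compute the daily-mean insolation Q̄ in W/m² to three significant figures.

Solar declination: sin δ = sin ε · sin λ_s = sin 23.44° × sin 314.4° = -0.28421, so δ = -16.512°.
cos H₀ = −tan(+4.1°) tan(-16.512°) = 0.0212, H₀ = 1.5495 rad.
Bracket: H₀ sin φ sin δ + cos φ cos δ sin H₀ = 1.5495×0.07150×-0.28421 + 0.99744×0.95876×0.99977 = -0.031487 + 0.956086 = 0.924599.
Q̄ = (S₀/π) × [bracket] = (1361/π) × 0.924599 = 400.6 W/m².

Q̄ ≈ 401 W/m²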